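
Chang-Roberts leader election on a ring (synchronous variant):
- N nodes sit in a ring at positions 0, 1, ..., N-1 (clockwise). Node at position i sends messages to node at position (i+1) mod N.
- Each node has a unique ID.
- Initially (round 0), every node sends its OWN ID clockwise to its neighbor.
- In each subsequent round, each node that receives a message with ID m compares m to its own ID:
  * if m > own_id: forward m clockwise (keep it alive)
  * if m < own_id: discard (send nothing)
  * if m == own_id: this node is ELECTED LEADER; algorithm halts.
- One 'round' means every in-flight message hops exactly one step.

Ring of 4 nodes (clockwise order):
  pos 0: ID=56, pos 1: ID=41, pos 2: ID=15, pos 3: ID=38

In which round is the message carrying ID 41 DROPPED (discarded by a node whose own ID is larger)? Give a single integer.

Answer: 3

Derivation:
Round 1: pos1(id41) recv 56: fwd; pos2(id15) recv 41: fwd; pos3(id38) recv 15: drop; pos0(id56) recv 38: drop
Round 2: pos2(id15) recv 56: fwd; pos3(id38) recv 41: fwd
Round 3: pos3(id38) recv 56: fwd; pos0(id56) recv 41: drop
Round 4: pos0(id56) recv 56: ELECTED
Message ID 41 originates at pos 1; dropped at pos 0 in round 3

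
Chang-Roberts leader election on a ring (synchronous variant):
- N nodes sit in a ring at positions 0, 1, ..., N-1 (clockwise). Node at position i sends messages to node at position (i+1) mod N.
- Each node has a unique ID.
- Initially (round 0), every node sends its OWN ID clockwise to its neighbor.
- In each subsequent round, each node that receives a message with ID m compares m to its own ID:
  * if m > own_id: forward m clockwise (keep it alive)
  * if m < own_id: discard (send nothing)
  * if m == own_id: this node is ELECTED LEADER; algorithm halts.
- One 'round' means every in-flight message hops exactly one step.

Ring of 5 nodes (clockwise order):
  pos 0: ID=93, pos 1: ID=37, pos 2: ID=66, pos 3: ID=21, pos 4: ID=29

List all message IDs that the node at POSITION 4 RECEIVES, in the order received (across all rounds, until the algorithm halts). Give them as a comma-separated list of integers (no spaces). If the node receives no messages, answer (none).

Round 1: pos1(id37) recv 93: fwd; pos2(id66) recv 37: drop; pos3(id21) recv 66: fwd; pos4(id29) recv 21: drop; pos0(id93) recv 29: drop
Round 2: pos2(id66) recv 93: fwd; pos4(id29) recv 66: fwd
Round 3: pos3(id21) recv 93: fwd; pos0(id93) recv 66: drop
Round 4: pos4(id29) recv 93: fwd
Round 5: pos0(id93) recv 93: ELECTED

Answer: 21,66,93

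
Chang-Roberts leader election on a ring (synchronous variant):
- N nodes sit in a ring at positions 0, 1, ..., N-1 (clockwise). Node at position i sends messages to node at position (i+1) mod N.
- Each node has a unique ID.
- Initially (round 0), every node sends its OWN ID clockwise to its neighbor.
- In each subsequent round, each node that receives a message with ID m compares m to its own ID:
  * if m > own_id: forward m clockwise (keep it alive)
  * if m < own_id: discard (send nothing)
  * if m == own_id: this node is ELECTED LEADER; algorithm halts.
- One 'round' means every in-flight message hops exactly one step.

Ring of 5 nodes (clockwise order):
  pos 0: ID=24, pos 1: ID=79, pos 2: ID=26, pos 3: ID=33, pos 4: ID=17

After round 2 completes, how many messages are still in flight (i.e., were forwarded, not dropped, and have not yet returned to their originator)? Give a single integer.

Answer: 2

Derivation:
Round 1: pos1(id79) recv 24: drop; pos2(id26) recv 79: fwd; pos3(id33) recv 26: drop; pos4(id17) recv 33: fwd; pos0(id24) recv 17: drop
Round 2: pos3(id33) recv 79: fwd; pos0(id24) recv 33: fwd
After round 2: 2 messages still in flight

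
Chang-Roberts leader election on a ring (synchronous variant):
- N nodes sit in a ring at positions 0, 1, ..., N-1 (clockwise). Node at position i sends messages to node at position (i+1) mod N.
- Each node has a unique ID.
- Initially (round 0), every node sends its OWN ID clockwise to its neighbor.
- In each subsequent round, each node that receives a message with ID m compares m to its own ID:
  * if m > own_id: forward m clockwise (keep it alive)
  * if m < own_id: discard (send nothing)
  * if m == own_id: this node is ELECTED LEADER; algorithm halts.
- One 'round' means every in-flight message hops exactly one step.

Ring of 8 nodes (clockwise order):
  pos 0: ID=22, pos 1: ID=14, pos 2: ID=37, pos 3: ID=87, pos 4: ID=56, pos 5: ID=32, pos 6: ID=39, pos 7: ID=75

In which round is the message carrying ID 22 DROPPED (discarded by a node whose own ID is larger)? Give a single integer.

Round 1: pos1(id14) recv 22: fwd; pos2(id37) recv 14: drop; pos3(id87) recv 37: drop; pos4(id56) recv 87: fwd; pos5(id32) recv 56: fwd; pos6(id39) recv 32: drop; pos7(id75) recv 39: drop; pos0(id22) recv 75: fwd
Round 2: pos2(id37) recv 22: drop; pos5(id32) recv 87: fwd; pos6(id39) recv 56: fwd; pos1(id14) recv 75: fwd
Round 3: pos6(id39) recv 87: fwd; pos7(id75) recv 56: drop; pos2(id37) recv 75: fwd
Round 4: pos7(id75) recv 87: fwd; pos3(id87) recv 75: drop
Round 5: pos0(id22) recv 87: fwd
Round 6: pos1(id14) recv 87: fwd
Round 7: pos2(id37) recv 87: fwd
Round 8: pos3(id87) recv 87: ELECTED
Message ID 22 originates at pos 0; dropped at pos 2 in round 2

Answer: 2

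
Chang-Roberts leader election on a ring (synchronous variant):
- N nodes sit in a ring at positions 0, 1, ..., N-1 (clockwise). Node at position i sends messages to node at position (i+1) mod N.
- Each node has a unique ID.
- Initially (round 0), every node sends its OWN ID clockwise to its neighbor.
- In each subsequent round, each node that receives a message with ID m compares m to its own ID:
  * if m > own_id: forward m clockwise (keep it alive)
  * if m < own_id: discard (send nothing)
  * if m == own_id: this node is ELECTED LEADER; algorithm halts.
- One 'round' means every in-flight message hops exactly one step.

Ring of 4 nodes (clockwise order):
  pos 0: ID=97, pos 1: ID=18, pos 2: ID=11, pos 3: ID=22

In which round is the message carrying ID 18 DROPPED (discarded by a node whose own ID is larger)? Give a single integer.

Answer: 2

Derivation:
Round 1: pos1(id18) recv 97: fwd; pos2(id11) recv 18: fwd; pos3(id22) recv 11: drop; pos0(id97) recv 22: drop
Round 2: pos2(id11) recv 97: fwd; pos3(id22) recv 18: drop
Round 3: pos3(id22) recv 97: fwd
Round 4: pos0(id97) recv 97: ELECTED
Message ID 18 originates at pos 1; dropped at pos 3 in round 2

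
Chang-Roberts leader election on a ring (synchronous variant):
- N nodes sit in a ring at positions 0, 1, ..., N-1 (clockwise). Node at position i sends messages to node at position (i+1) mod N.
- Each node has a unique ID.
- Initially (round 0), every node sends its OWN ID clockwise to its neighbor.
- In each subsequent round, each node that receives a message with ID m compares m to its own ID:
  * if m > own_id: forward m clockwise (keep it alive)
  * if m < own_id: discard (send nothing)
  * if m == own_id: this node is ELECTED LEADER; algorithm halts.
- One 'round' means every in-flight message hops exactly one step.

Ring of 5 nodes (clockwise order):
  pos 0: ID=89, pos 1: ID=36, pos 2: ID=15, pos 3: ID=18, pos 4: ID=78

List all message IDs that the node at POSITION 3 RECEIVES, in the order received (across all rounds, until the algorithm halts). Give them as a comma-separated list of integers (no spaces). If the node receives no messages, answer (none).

Answer: 15,36,89

Derivation:
Round 1: pos1(id36) recv 89: fwd; pos2(id15) recv 36: fwd; pos3(id18) recv 15: drop; pos4(id78) recv 18: drop; pos0(id89) recv 78: drop
Round 2: pos2(id15) recv 89: fwd; pos3(id18) recv 36: fwd
Round 3: pos3(id18) recv 89: fwd; pos4(id78) recv 36: drop
Round 4: pos4(id78) recv 89: fwd
Round 5: pos0(id89) recv 89: ELECTED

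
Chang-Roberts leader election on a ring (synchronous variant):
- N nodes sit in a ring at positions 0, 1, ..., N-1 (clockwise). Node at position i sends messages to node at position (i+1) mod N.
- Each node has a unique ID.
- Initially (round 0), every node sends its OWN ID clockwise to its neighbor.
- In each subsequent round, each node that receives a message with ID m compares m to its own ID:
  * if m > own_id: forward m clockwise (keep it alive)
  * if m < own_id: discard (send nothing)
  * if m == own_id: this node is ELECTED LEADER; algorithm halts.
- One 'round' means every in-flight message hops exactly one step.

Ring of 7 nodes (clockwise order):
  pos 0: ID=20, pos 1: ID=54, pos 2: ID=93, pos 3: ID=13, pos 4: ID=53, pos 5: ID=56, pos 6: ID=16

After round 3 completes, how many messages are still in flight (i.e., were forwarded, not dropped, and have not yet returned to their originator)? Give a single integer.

Round 1: pos1(id54) recv 20: drop; pos2(id93) recv 54: drop; pos3(id13) recv 93: fwd; pos4(id53) recv 13: drop; pos5(id56) recv 53: drop; pos6(id16) recv 56: fwd; pos0(id20) recv 16: drop
Round 2: pos4(id53) recv 93: fwd; pos0(id20) recv 56: fwd
Round 3: pos5(id56) recv 93: fwd; pos1(id54) recv 56: fwd
After round 3: 2 messages still in flight

Answer: 2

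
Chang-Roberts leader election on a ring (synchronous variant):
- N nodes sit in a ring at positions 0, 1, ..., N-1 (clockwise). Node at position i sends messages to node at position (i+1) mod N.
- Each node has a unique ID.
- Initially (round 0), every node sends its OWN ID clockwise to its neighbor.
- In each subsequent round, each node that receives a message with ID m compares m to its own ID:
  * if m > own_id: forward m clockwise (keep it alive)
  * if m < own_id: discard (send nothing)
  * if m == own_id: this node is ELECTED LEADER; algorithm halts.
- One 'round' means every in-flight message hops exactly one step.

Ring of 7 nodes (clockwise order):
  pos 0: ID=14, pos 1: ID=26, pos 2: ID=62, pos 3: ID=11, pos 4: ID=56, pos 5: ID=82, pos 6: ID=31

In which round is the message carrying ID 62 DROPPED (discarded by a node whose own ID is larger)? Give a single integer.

Round 1: pos1(id26) recv 14: drop; pos2(id62) recv 26: drop; pos3(id11) recv 62: fwd; pos4(id56) recv 11: drop; pos5(id82) recv 56: drop; pos6(id31) recv 82: fwd; pos0(id14) recv 31: fwd
Round 2: pos4(id56) recv 62: fwd; pos0(id14) recv 82: fwd; pos1(id26) recv 31: fwd
Round 3: pos5(id82) recv 62: drop; pos1(id26) recv 82: fwd; pos2(id62) recv 31: drop
Round 4: pos2(id62) recv 82: fwd
Round 5: pos3(id11) recv 82: fwd
Round 6: pos4(id56) recv 82: fwd
Round 7: pos5(id82) recv 82: ELECTED
Message ID 62 originates at pos 2; dropped at pos 5 in round 3

Answer: 3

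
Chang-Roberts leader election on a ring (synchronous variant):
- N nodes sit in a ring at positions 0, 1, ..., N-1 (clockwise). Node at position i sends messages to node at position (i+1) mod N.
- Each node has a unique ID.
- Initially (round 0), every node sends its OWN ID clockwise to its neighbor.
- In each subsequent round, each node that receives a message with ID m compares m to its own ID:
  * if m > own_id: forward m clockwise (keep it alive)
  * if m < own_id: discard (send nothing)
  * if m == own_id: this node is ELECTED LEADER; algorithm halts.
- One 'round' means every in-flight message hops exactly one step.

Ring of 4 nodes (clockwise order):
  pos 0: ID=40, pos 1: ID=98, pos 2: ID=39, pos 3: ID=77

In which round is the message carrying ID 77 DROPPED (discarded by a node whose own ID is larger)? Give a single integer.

Round 1: pos1(id98) recv 40: drop; pos2(id39) recv 98: fwd; pos3(id77) recv 39: drop; pos0(id40) recv 77: fwd
Round 2: pos3(id77) recv 98: fwd; pos1(id98) recv 77: drop
Round 3: pos0(id40) recv 98: fwd
Round 4: pos1(id98) recv 98: ELECTED
Message ID 77 originates at pos 3; dropped at pos 1 in round 2

Answer: 2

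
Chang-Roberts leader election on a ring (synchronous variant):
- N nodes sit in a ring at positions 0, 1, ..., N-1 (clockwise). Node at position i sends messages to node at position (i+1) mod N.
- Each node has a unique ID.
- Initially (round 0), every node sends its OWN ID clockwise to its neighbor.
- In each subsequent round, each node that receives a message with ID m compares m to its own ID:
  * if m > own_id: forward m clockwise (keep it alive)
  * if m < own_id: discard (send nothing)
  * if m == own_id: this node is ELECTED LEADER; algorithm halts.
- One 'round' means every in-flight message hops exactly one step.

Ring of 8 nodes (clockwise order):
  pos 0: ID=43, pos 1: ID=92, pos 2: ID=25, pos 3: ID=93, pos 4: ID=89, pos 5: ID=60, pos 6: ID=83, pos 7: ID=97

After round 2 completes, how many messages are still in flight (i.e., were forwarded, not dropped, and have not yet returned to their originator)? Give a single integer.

Round 1: pos1(id92) recv 43: drop; pos2(id25) recv 92: fwd; pos3(id93) recv 25: drop; pos4(id89) recv 93: fwd; pos5(id60) recv 89: fwd; pos6(id83) recv 60: drop; pos7(id97) recv 83: drop; pos0(id43) recv 97: fwd
Round 2: pos3(id93) recv 92: drop; pos5(id60) recv 93: fwd; pos6(id83) recv 89: fwd; pos1(id92) recv 97: fwd
After round 2: 3 messages still in flight

Answer: 3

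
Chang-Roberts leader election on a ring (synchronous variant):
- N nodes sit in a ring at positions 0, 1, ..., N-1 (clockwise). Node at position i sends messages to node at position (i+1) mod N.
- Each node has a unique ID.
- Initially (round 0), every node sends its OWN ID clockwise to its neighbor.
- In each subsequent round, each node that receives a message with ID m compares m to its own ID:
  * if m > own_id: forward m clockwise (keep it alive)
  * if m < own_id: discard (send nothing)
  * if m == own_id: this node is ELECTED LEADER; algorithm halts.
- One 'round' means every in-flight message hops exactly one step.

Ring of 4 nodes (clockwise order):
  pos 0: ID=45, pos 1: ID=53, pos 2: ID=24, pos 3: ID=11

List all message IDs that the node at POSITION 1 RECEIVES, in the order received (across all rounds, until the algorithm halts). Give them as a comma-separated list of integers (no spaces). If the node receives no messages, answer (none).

Round 1: pos1(id53) recv 45: drop; pos2(id24) recv 53: fwd; pos3(id11) recv 24: fwd; pos0(id45) recv 11: drop
Round 2: pos3(id11) recv 53: fwd; pos0(id45) recv 24: drop
Round 3: pos0(id45) recv 53: fwd
Round 4: pos1(id53) recv 53: ELECTED

Answer: 45,53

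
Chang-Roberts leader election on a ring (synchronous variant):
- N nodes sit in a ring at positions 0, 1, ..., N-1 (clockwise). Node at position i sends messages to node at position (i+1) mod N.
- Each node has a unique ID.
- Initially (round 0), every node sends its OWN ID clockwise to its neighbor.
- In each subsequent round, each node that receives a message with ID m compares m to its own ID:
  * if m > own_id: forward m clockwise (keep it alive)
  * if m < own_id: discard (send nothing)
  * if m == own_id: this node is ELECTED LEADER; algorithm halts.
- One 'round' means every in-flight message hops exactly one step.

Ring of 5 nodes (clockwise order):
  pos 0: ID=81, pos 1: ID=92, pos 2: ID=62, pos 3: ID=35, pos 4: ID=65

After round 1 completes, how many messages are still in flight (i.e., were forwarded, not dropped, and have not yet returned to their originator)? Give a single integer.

Round 1: pos1(id92) recv 81: drop; pos2(id62) recv 92: fwd; pos3(id35) recv 62: fwd; pos4(id65) recv 35: drop; pos0(id81) recv 65: drop
After round 1: 2 messages still in flight

Answer: 2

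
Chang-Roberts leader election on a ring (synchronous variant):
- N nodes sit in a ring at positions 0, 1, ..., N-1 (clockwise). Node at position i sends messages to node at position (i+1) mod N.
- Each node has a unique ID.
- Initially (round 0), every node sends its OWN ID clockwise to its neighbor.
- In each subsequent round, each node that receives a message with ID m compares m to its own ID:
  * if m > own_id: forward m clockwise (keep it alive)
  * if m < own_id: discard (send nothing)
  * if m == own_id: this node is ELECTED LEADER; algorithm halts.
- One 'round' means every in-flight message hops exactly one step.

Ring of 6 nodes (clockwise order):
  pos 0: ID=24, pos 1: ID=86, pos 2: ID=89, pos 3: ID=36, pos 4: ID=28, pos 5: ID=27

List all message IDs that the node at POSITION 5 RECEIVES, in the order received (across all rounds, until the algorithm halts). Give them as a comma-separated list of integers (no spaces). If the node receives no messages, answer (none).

Round 1: pos1(id86) recv 24: drop; pos2(id89) recv 86: drop; pos3(id36) recv 89: fwd; pos4(id28) recv 36: fwd; pos5(id27) recv 28: fwd; pos0(id24) recv 27: fwd
Round 2: pos4(id28) recv 89: fwd; pos5(id27) recv 36: fwd; pos0(id24) recv 28: fwd; pos1(id86) recv 27: drop
Round 3: pos5(id27) recv 89: fwd; pos0(id24) recv 36: fwd; pos1(id86) recv 28: drop
Round 4: pos0(id24) recv 89: fwd; pos1(id86) recv 36: drop
Round 5: pos1(id86) recv 89: fwd
Round 6: pos2(id89) recv 89: ELECTED

Answer: 28,36,89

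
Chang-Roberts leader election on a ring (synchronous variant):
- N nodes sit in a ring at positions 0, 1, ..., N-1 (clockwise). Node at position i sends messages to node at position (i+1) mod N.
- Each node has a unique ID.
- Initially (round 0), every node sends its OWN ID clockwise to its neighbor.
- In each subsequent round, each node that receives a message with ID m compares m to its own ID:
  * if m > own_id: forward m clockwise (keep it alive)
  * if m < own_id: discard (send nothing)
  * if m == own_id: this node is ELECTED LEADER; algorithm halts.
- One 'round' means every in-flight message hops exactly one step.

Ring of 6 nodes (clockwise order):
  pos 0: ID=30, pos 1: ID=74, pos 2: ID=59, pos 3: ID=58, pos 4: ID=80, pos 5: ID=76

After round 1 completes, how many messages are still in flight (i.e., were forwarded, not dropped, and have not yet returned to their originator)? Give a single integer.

Answer: 4

Derivation:
Round 1: pos1(id74) recv 30: drop; pos2(id59) recv 74: fwd; pos3(id58) recv 59: fwd; pos4(id80) recv 58: drop; pos5(id76) recv 80: fwd; pos0(id30) recv 76: fwd
After round 1: 4 messages still in flight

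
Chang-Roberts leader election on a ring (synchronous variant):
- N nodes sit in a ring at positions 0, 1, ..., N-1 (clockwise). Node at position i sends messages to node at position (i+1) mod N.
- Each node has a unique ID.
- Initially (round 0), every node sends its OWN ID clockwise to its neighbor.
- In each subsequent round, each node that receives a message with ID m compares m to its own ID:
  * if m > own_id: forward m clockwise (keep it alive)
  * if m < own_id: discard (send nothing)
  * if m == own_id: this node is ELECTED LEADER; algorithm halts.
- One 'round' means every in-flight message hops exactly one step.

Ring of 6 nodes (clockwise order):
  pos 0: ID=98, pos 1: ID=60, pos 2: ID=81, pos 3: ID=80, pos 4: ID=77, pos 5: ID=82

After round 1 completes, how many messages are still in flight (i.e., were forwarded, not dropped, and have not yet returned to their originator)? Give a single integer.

Round 1: pos1(id60) recv 98: fwd; pos2(id81) recv 60: drop; pos3(id80) recv 81: fwd; pos4(id77) recv 80: fwd; pos5(id82) recv 77: drop; pos0(id98) recv 82: drop
After round 1: 3 messages still in flight

Answer: 3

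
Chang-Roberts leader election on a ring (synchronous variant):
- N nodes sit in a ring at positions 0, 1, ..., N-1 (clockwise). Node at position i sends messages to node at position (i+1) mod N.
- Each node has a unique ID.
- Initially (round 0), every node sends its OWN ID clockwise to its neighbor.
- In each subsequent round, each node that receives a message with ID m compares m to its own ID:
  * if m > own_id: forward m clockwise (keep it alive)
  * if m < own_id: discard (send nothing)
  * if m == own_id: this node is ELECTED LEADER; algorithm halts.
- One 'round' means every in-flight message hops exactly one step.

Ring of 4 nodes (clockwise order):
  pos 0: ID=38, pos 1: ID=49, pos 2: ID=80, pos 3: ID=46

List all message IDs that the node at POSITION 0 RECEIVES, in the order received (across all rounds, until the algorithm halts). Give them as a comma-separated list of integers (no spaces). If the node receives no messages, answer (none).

Round 1: pos1(id49) recv 38: drop; pos2(id80) recv 49: drop; pos3(id46) recv 80: fwd; pos0(id38) recv 46: fwd
Round 2: pos0(id38) recv 80: fwd; pos1(id49) recv 46: drop
Round 3: pos1(id49) recv 80: fwd
Round 4: pos2(id80) recv 80: ELECTED

Answer: 46,80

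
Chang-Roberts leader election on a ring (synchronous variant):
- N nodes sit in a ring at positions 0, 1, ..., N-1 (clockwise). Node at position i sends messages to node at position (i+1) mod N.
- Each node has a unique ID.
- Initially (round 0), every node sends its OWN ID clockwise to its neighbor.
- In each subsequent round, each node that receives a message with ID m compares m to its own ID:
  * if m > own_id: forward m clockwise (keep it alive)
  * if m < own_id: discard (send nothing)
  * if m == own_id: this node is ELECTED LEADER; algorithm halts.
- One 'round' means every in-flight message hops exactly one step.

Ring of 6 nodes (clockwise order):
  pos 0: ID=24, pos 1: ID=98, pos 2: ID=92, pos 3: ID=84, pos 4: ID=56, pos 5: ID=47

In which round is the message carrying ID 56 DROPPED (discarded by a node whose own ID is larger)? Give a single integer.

Round 1: pos1(id98) recv 24: drop; pos2(id92) recv 98: fwd; pos3(id84) recv 92: fwd; pos4(id56) recv 84: fwd; pos5(id47) recv 56: fwd; pos0(id24) recv 47: fwd
Round 2: pos3(id84) recv 98: fwd; pos4(id56) recv 92: fwd; pos5(id47) recv 84: fwd; pos0(id24) recv 56: fwd; pos1(id98) recv 47: drop
Round 3: pos4(id56) recv 98: fwd; pos5(id47) recv 92: fwd; pos0(id24) recv 84: fwd; pos1(id98) recv 56: drop
Round 4: pos5(id47) recv 98: fwd; pos0(id24) recv 92: fwd; pos1(id98) recv 84: drop
Round 5: pos0(id24) recv 98: fwd; pos1(id98) recv 92: drop
Round 6: pos1(id98) recv 98: ELECTED
Message ID 56 originates at pos 4; dropped at pos 1 in round 3

Answer: 3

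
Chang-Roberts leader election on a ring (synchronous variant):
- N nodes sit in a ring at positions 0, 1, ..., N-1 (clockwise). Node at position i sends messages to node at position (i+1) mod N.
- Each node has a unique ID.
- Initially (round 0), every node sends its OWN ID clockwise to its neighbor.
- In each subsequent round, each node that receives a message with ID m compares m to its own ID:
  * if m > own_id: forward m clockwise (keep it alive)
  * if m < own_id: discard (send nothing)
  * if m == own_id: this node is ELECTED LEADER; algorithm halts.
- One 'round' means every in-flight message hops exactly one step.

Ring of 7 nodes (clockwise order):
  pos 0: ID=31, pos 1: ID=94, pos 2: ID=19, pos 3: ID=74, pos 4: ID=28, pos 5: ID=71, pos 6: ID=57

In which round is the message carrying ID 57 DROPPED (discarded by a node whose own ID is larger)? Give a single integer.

Round 1: pos1(id94) recv 31: drop; pos2(id19) recv 94: fwd; pos3(id74) recv 19: drop; pos4(id28) recv 74: fwd; pos5(id71) recv 28: drop; pos6(id57) recv 71: fwd; pos0(id31) recv 57: fwd
Round 2: pos3(id74) recv 94: fwd; pos5(id71) recv 74: fwd; pos0(id31) recv 71: fwd; pos1(id94) recv 57: drop
Round 3: pos4(id28) recv 94: fwd; pos6(id57) recv 74: fwd; pos1(id94) recv 71: drop
Round 4: pos5(id71) recv 94: fwd; pos0(id31) recv 74: fwd
Round 5: pos6(id57) recv 94: fwd; pos1(id94) recv 74: drop
Round 6: pos0(id31) recv 94: fwd
Round 7: pos1(id94) recv 94: ELECTED
Message ID 57 originates at pos 6; dropped at pos 1 in round 2

Answer: 2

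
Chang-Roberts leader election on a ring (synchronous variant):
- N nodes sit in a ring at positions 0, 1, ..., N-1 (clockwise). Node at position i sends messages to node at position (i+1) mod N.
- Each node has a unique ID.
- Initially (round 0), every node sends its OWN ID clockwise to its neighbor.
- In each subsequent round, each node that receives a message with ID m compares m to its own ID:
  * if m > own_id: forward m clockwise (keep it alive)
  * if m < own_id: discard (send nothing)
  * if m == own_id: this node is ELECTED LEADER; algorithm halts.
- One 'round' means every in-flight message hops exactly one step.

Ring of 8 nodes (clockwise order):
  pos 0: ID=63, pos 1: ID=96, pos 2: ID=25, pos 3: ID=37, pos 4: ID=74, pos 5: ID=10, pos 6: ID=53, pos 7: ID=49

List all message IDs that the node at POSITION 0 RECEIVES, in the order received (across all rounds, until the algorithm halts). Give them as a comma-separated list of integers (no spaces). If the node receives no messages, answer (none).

Round 1: pos1(id96) recv 63: drop; pos2(id25) recv 96: fwd; pos3(id37) recv 25: drop; pos4(id74) recv 37: drop; pos5(id10) recv 74: fwd; pos6(id53) recv 10: drop; pos7(id49) recv 53: fwd; pos0(id63) recv 49: drop
Round 2: pos3(id37) recv 96: fwd; pos6(id53) recv 74: fwd; pos0(id63) recv 53: drop
Round 3: pos4(id74) recv 96: fwd; pos7(id49) recv 74: fwd
Round 4: pos5(id10) recv 96: fwd; pos0(id63) recv 74: fwd
Round 5: pos6(id53) recv 96: fwd; pos1(id96) recv 74: drop
Round 6: pos7(id49) recv 96: fwd
Round 7: pos0(id63) recv 96: fwd
Round 8: pos1(id96) recv 96: ELECTED

Answer: 49,53,74,96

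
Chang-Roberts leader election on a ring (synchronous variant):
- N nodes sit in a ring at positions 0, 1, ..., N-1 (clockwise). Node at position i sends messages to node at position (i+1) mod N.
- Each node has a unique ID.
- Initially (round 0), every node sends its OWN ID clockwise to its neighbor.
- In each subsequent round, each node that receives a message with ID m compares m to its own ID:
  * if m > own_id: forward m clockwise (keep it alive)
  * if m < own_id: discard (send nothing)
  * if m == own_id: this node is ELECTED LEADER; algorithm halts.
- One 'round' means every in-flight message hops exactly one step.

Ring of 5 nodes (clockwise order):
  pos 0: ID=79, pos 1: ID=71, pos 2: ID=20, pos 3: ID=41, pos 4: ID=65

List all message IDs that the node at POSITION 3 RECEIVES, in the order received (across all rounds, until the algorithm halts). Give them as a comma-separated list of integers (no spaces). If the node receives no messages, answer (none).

Answer: 20,71,79

Derivation:
Round 1: pos1(id71) recv 79: fwd; pos2(id20) recv 71: fwd; pos3(id41) recv 20: drop; pos4(id65) recv 41: drop; pos0(id79) recv 65: drop
Round 2: pos2(id20) recv 79: fwd; pos3(id41) recv 71: fwd
Round 3: pos3(id41) recv 79: fwd; pos4(id65) recv 71: fwd
Round 4: pos4(id65) recv 79: fwd; pos0(id79) recv 71: drop
Round 5: pos0(id79) recv 79: ELECTED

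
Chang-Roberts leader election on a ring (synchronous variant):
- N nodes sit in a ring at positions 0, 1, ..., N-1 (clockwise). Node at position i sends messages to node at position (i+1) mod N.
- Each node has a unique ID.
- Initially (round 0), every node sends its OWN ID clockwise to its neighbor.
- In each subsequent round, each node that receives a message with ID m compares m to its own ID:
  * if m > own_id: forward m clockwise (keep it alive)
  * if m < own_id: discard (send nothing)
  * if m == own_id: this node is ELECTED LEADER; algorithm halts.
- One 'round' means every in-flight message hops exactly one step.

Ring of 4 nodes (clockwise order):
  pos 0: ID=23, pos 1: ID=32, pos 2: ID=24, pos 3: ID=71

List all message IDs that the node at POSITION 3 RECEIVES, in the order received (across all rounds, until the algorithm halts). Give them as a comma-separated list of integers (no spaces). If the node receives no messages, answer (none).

Answer: 24,32,71

Derivation:
Round 1: pos1(id32) recv 23: drop; pos2(id24) recv 32: fwd; pos3(id71) recv 24: drop; pos0(id23) recv 71: fwd
Round 2: pos3(id71) recv 32: drop; pos1(id32) recv 71: fwd
Round 3: pos2(id24) recv 71: fwd
Round 4: pos3(id71) recv 71: ELECTED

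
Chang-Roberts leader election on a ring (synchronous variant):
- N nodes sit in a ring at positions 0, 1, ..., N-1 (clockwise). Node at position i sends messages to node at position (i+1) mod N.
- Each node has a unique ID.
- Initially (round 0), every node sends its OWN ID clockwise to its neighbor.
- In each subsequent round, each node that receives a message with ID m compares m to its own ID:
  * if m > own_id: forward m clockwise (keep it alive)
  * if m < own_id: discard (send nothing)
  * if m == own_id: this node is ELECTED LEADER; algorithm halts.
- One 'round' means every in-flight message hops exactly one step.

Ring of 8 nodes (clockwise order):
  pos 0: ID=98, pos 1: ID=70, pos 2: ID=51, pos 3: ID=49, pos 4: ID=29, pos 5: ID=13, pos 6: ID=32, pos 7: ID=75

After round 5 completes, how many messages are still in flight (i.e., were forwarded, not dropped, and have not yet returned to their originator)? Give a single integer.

Answer: 2

Derivation:
Round 1: pos1(id70) recv 98: fwd; pos2(id51) recv 70: fwd; pos3(id49) recv 51: fwd; pos4(id29) recv 49: fwd; pos5(id13) recv 29: fwd; pos6(id32) recv 13: drop; pos7(id75) recv 32: drop; pos0(id98) recv 75: drop
Round 2: pos2(id51) recv 98: fwd; pos3(id49) recv 70: fwd; pos4(id29) recv 51: fwd; pos5(id13) recv 49: fwd; pos6(id32) recv 29: drop
Round 3: pos3(id49) recv 98: fwd; pos4(id29) recv 70: fwd; pos5(id13) recv 51: fwd; pos6(id32) recv 49: fwd
Round 4: pos4(id29) recv 98: fwd; pos5(id13) recv 70: fwd; pos6(id32) recv 51: fwd; pos7(id75) recv 49: drop
Round 5: pos5(id13) recv 98: fwd; pos6(id32) recv 70: fwd; pos7(id75) recv 51: drop
After round 5: 2 messages still in flight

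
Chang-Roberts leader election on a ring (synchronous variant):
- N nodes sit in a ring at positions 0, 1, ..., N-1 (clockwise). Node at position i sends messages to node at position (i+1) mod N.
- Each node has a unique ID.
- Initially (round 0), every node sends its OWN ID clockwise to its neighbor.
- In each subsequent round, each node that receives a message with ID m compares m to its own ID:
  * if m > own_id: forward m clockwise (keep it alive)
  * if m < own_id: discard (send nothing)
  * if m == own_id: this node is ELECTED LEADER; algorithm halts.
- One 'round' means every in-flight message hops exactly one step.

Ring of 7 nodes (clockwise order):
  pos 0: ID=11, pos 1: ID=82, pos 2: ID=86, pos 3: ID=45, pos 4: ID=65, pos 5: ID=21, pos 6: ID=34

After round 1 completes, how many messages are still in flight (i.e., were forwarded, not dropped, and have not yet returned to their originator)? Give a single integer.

Round 1: pos1(id82) recv 11: drop; pos2(id86) recv 82: drop; pos3(id45) recv 86: fwd; pos4(id65) recv 45: drop; pos5(id21) recv 65: fwd; pos6(id34) recv 21: drop; pos0(id11) recv 34: fwd
After round 1: 3 messages still in flight

Answer: 3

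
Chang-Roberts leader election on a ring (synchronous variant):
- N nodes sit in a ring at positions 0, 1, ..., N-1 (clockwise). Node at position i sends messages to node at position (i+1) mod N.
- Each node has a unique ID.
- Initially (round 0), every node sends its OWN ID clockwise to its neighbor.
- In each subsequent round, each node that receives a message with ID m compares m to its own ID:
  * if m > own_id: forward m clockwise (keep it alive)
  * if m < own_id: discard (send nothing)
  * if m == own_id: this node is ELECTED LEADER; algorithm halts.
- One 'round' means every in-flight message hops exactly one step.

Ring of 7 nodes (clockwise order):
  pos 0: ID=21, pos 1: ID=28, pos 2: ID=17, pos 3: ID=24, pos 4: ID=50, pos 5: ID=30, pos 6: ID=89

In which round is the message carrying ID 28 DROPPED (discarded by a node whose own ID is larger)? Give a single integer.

Round 1: pos1(id28) recv 21: drop; pos2(id17) recv 28: fwd; pos3(id24) recv 17: drop; pos4(id50) recv 24: drop; pos5(id30) recv 50: fwd; pos6(id89) recv 30: drop; pos0(id21) recv 89: fwd
Round 2: pos3(id24) recv 28: fwd; pos6(id89) recv 50: drop; pos1(id28) recv 89: fwd
Round 3: pos4(id50) recv 28: drop; pos2(id17) recv 89: fwd
Round 4: pos3(id24) recv 89: fwd
Round 5: pos4(id50) recv 89: fwd
Round 6: pos5(id30) recv 89: fwd
Round 7: pos6(id89) recv 89: ELECTED
Message ID 28 originates at pos 1; dropped at pos 4 in round 3

Answer: 3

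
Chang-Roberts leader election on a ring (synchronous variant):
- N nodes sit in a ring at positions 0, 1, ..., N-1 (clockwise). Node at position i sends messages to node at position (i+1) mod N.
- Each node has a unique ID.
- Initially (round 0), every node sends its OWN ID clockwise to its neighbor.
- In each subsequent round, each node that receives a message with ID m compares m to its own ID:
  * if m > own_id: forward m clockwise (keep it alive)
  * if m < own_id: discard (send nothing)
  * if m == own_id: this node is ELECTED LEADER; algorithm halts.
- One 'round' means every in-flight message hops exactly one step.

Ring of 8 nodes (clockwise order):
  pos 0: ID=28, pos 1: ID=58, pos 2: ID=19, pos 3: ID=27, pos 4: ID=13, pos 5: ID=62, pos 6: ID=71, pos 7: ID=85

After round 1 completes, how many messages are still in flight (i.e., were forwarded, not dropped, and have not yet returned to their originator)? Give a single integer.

Round 1: pos1(id58) recv 28: drop; pos2(id19) recv 58: fwd; pos3(id27) recv 19: drop; pos4(id13) recv 27: fwd; pos5(id62) recv 13: drop; pos6(id71) recv 62: drop; pos7(id85) recv 71: drop; pos0(id28) recv 85: fwd
After round 1: 3 messages still in flight

Answer: 3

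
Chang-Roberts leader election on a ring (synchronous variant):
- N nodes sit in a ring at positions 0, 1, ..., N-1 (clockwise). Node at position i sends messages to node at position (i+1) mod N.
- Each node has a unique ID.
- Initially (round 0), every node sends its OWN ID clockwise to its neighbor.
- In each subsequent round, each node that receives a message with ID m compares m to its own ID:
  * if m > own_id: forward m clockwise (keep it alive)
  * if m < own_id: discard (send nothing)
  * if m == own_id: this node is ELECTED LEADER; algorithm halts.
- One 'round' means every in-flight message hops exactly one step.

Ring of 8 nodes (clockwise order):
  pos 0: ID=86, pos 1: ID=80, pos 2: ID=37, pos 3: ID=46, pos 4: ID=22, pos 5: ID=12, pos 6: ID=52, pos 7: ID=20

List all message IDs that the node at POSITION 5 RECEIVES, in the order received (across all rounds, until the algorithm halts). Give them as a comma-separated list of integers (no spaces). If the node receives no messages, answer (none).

Answer: 22,46,80,86

Derivation:
Round 1: pos1(id80) recv 86: fwd; pos2(id37) recv 80: fwd; pos3(id46) recv 37: drop; pos4(id22) recv 46: fwd; pos5(id12) recv 22: fwd; pos6(id52) recv 12: drop; pos7(id20) recv 52: fwd; pos0(id86) recv 20: drop
Round 2: pos2(id37) recv 86: fwd; pos3(id46) recv 80: fwd; pos5(id12) recv 46: fwd; pos6(id52) recv 22: drop; pos0(id86) recv 52: drop
Round 3: pos3(id46) recv 86: fwd; pos4(id22) recv 80: fwd; pos6(id52) recv 46: drop
Round 4: pos4(id22) recv 86: fwd; pos5(id12) recv 80: fwd
Round 5: pos5(id12) recv 86: fwd; pos6(id52) recv 80: fwd
Round 6: pos6(id52) recv 86: fwd; pos7(id20) recv 80: fwd
Round 7: pos7(id20) recv 86: fwd; pos0(id86) recv 80: drop
Round 8: pos0(id86) recv 86: ELECTED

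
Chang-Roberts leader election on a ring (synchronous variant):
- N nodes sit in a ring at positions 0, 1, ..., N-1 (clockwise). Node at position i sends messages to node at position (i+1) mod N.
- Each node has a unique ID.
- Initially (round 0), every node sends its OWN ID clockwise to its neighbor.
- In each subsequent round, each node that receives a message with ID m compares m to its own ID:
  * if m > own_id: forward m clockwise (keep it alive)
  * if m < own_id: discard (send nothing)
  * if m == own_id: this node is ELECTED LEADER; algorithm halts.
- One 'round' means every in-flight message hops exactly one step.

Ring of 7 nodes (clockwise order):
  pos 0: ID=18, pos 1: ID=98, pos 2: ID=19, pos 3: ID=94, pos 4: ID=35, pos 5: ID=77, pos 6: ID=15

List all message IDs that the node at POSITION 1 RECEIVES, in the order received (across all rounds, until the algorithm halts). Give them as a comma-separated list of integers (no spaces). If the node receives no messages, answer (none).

Round 1: pos1(id98) recv 18: drop; pos2(id19) recv 98: fwd; pos3(id94) recv 19: drop; pos4(id35) recv 94: fwd; pos5(id77) recv 35: drop; pos6(id15) recv 77: fwd; pos0(id18) recv 15: drop
Round 2: pos3(id94) recv 98: fwd; pos5(id77) recv 94: fwd; pos0(id18) recv 77: fwd
Round 3: pos4(id35) recv 98: fwd; pos6(id15) recv 94: fwd; pos1(id98) recv 77: drop
Round 4: pos5(id77) recv 98: fwd; pos0(id18) recv 94: fwd
Round 5: pos6(id15) recv 98: fwd; pos1(id98) recv 94: drop
Round 6: pos0(id18) recv 98: fwd
Round 7: pos1(id98) recv 98: ELECTED

Answer: 18,77,94,98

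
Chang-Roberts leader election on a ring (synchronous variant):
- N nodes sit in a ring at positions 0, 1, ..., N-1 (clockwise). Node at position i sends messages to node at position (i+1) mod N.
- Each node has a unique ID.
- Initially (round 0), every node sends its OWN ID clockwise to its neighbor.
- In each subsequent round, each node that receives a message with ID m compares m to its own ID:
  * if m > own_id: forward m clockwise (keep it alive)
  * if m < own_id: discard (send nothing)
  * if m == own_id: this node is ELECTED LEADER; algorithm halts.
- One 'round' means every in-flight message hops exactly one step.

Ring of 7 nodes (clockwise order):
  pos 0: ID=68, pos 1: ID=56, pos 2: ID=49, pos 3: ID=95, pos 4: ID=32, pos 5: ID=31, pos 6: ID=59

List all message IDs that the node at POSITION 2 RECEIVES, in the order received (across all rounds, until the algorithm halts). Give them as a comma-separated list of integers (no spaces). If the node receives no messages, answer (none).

Answer: 56,68,95

Derivation:
Round 1: pos1(id56) recv 68: fwd; pos2(id49) recv 56: fwd; pos3(id95) recv 49: drop; pos4(id32) recv 95: fwd; pos5(id31) recv 32: fwd; pos6(id59) recv 31: drop; pos0(id68) recv 59: drop
Round 2: pos2(id49) recv 68: fwd; pos3(id95) recv 56: drop; pos5(id31) recv 95: fwd; pos6(id59) recv 32: drop
Round 3: pos3(id95) recv 68: drop; pos6(id59) recv 95: fwd
Round 4: pos0(id68) recv 95: fwd
Round 5: pos1(id56) recv 95: fwd
Round 6: pos2(id49) recv 95: fwd
Round 7: pos3(id95) recv 95: ELECTED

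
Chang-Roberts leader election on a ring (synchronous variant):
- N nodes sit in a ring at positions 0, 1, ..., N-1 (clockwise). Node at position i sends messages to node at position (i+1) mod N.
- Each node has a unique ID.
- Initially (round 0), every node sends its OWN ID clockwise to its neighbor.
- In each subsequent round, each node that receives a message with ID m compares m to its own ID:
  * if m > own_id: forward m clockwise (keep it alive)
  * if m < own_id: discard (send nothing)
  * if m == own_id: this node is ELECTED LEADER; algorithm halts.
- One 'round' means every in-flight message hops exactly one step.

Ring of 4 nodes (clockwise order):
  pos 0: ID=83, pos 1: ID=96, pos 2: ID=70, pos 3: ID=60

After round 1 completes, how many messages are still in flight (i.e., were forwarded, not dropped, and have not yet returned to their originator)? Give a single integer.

Round 1: pos1(id96) recv 83: drop; pos2(id70) recv 96: fwd; pos3(id60) recv 70: fwd; pos0(id83) recv 60: drop
After round 1: 2 messages still in flight

Answer: 2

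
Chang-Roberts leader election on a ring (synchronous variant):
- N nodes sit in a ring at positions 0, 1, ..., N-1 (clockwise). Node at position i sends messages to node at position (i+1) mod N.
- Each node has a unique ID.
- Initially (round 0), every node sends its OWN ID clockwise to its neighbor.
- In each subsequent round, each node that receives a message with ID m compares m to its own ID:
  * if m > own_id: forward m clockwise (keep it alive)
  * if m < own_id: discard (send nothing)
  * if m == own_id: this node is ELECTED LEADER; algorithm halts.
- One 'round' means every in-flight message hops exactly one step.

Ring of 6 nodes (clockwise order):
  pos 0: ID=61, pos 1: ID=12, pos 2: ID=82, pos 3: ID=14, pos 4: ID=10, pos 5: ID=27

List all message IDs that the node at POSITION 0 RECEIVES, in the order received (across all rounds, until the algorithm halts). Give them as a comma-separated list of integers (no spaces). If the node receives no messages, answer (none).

Answer: 27,82

Derivation:
Round 1: pos1(id12) recv 61: fwd; pos2(id82) recv 12: drop; pos3(id14) recv 82: fwd; pos4(id10) recv 14: fwd; pos5(id27) recv 10: drop; pos0(id61) recv 27: drop
Round 2: pos2(id82) recv 61: drop; pos4(id10) recv 82: fwd; pos5(id27) recv 14: drop
Round 3: pos5(id27) recv 82: fwd
Round 4: pos0(id61) recv 82: fwd
Round 5: pos1(id12) recv 82: fwd
Round 6: pos2(id82) recv 82: ELECTED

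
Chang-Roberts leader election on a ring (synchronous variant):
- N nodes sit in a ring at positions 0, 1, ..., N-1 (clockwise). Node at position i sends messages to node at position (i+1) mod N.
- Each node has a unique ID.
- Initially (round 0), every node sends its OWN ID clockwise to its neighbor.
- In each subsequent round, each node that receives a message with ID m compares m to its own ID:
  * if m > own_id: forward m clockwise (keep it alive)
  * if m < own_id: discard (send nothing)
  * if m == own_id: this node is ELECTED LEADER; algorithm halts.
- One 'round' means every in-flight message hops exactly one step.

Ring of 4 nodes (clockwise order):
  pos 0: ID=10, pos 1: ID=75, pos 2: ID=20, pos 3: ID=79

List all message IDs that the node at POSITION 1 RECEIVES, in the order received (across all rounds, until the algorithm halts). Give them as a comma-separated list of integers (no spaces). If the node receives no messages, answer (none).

Round 1: pos1(id75) recv 10: drop; pos2(id20) recv 75: fwd; pos3(id79) recv 20: drop; pos0(id10) recv 79: fwd
Round 2: pos3(id79) recv 75: drop; pos1(id75) recv 79: fwd
Round 3: pos2(id20) recv 79: fwd
Round 4: pos3(id79) recv 79: ELECTED

Answer: 10,79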